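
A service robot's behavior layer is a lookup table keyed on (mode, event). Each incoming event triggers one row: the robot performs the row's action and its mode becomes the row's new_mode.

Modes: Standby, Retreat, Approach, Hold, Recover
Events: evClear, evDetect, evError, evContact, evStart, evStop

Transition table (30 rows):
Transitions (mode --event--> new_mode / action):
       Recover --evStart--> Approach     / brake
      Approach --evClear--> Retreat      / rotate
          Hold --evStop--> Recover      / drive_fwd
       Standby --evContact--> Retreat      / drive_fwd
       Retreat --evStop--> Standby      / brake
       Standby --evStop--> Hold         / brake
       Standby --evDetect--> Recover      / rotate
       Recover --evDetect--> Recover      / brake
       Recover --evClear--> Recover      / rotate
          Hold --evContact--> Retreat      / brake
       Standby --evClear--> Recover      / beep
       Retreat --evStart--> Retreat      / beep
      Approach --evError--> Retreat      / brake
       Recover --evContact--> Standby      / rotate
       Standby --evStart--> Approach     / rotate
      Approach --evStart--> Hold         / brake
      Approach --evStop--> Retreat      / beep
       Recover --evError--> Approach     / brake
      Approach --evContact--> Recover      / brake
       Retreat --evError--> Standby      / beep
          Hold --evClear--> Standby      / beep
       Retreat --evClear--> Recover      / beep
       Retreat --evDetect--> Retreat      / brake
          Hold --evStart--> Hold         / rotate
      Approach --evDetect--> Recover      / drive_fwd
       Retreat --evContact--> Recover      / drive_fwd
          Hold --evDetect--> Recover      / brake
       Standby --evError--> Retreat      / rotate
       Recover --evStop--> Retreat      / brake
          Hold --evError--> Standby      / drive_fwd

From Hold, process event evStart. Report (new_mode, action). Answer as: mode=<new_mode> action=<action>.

mode=Hold action=rotate

current mode = Hold; filter table to that mode:
  (Hold, evStop) → (Recover, drive_fwd)
  (Hold, evContact) → (Retreat, brake)
  (Hold, evClear) → (Standby, beep)
  (Hold, evStart) → (Hold, rotate)  ← event matches
  (Hold, evDetect) → (Recover, brake)
  (Hold, evError) → (Standby, drive_fwd)
event = evStart selects (Hold, rotate)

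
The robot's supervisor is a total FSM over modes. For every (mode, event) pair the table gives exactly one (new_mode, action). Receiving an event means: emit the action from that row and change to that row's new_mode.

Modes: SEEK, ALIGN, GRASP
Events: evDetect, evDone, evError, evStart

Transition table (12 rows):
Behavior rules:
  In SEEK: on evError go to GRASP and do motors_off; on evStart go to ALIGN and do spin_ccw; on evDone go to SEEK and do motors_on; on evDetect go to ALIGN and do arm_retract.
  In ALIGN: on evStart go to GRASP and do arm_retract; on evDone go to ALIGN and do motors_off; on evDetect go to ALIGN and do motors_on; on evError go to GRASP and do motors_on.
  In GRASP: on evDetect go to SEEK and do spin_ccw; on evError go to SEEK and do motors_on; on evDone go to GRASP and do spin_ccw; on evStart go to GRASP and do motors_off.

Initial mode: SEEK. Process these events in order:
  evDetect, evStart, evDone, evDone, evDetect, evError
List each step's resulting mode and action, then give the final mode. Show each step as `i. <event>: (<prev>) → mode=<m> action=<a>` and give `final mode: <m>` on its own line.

final mode: GRASP

1. evDetect: (SEEK) → mode=ALIGN action=arm_retract
2. evStart: (ALIGN) → mode=GRASP action=arm_retract
3. evDone: (GRASP) → mode=GRASP action=spin_ccw
4. evDone: (GRASP) → mode=GRASP action=spin_ccw
5. evDetect: (GRASP) → mode=SEEK action=spin_ccw
6. evError: (SEEK) → mode=GRASP action=motors_off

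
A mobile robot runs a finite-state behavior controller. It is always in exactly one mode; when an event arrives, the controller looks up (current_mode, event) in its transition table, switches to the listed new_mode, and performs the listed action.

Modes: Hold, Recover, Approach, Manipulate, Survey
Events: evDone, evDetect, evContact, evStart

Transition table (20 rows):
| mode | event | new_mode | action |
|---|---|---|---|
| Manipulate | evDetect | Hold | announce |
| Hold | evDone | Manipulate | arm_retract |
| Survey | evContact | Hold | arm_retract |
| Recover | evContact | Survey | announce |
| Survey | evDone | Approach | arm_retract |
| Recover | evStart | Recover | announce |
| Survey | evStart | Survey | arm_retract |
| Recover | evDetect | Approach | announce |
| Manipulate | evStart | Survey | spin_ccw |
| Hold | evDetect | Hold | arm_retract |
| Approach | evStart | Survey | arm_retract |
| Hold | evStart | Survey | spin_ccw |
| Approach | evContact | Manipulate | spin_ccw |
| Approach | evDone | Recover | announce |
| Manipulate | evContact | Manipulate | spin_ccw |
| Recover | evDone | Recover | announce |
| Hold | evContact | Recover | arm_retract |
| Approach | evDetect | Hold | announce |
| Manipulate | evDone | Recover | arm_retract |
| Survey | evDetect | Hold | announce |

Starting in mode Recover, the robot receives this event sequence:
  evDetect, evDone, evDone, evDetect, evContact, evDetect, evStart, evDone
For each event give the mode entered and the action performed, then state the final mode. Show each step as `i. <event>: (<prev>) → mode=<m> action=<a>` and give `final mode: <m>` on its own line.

final mode: Approach

1. evDetect: (Recover) → mode=Approach action=announce
2. evDone: (Approach) → mode=Recover action=announce
3. evDone: (Recover) → mode=Recover action=announce
4. evDetect: (Recover) → mode=Approach action=announce
5. evContact: (Approach) → mode=Manipulate action=spin_ccw
6. evDetect: (Manipulate) → mode=Hold action=announce
7. evStart: (Hold) → mode=Survey action=spin_ccw
8. evDone: (Survey) → mode=Approach action=arm_retract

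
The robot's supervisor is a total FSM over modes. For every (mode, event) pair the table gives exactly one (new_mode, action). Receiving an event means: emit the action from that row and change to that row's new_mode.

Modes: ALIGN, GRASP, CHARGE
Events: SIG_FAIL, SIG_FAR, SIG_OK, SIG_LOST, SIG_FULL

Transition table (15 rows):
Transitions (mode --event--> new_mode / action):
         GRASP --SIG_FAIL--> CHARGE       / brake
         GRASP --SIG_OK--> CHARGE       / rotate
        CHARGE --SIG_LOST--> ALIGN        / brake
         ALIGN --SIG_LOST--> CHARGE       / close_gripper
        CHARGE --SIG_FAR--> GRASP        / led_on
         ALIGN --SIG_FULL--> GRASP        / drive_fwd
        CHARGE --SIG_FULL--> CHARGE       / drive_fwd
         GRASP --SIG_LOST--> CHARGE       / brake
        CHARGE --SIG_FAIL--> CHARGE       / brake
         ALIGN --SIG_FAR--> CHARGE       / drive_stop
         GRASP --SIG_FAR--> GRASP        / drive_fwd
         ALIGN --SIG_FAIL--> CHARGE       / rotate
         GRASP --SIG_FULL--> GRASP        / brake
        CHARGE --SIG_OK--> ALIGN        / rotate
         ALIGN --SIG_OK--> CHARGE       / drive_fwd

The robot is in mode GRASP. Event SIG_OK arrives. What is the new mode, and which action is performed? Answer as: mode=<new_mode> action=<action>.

current mode = GRASP; filter table to that mode:
  (GRASP, SIG_FAIL) → (CHARGE, brake)
  (GRASP, SIG_OK) → (CHARGE, rotate)  ← event matches
  (GRASP, SIG_LOST) → (CHARGE, brake)
  (GRASP, SIG_FAR) → (GRASP, drive_fwd)
  (GRASP, SIG_FULL) → (GRASP, brake)
event = SIG_OK selects (CHARGE, rotate)

mode=CHARGE action=rotate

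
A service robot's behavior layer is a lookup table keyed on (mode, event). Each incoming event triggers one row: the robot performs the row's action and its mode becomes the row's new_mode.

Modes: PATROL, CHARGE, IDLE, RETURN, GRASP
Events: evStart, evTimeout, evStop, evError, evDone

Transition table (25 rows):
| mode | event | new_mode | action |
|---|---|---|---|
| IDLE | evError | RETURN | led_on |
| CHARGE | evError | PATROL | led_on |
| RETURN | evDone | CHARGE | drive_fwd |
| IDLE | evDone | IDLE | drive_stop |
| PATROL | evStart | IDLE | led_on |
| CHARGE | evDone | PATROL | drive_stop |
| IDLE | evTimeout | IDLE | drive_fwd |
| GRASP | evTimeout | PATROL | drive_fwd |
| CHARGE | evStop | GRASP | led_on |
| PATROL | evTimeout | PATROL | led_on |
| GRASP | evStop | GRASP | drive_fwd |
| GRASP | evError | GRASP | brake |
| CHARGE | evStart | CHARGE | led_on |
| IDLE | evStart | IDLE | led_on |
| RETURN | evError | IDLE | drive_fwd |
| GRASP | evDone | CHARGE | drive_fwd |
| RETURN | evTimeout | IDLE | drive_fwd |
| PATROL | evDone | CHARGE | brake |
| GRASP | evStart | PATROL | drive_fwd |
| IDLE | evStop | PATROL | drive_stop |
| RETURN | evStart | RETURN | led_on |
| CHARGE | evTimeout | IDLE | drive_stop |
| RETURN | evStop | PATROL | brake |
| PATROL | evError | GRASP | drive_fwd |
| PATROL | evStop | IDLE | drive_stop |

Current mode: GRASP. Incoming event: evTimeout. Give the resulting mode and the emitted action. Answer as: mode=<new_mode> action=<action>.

current mode = GRASP; filter table to that mode:
  (GRASP, evTimeout) → (PATROL, drive_fwd)  ← event matches
  (GRASP, evStop) → (GRASP, drive_fwd)
  (GRASP, evError) → (GRASP, brake)
  (GRASP, evDone) → (CHARGE, drive_fwd)
  (GRASP, evStart) → (PATROL, drive_fwd)
event = evTimeout selects (PATROL, drive_fwd)

mode=PATROL action=drive_fwd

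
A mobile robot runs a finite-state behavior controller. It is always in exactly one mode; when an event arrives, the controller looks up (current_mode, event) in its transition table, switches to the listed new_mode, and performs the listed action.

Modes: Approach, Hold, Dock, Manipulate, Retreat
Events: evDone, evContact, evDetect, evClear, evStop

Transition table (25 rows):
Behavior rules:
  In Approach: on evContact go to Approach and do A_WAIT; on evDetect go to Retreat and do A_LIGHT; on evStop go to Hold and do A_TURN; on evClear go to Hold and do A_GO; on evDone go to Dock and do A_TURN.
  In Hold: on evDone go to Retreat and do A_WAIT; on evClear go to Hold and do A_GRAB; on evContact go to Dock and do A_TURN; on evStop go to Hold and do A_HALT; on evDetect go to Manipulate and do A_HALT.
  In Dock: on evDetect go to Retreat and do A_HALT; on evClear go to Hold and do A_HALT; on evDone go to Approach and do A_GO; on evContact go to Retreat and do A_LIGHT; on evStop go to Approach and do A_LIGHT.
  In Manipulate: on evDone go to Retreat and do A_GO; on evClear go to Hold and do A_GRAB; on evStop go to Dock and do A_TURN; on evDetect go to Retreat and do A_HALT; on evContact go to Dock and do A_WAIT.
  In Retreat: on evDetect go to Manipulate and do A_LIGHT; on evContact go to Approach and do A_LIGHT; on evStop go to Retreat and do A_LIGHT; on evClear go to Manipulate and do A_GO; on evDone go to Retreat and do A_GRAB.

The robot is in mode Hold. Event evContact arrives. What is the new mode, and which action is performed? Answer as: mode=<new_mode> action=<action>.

mode=Dock action=A_TURN

current mode = Hold; filter table to that mode:
  (Hold, evDone) → (Retreat, A_WAIT)
  (Hold, evClear) → (Hold, A_GRAB)
  (Hold, evContact) → (Dock, A_TURN)  ← event matches
  (Hold, evStop) → (Hold, A_HALT)
  (Hold, evDetect) → (Manipulate, A_HALT)
event = evContact selects (Dock, A_TURN)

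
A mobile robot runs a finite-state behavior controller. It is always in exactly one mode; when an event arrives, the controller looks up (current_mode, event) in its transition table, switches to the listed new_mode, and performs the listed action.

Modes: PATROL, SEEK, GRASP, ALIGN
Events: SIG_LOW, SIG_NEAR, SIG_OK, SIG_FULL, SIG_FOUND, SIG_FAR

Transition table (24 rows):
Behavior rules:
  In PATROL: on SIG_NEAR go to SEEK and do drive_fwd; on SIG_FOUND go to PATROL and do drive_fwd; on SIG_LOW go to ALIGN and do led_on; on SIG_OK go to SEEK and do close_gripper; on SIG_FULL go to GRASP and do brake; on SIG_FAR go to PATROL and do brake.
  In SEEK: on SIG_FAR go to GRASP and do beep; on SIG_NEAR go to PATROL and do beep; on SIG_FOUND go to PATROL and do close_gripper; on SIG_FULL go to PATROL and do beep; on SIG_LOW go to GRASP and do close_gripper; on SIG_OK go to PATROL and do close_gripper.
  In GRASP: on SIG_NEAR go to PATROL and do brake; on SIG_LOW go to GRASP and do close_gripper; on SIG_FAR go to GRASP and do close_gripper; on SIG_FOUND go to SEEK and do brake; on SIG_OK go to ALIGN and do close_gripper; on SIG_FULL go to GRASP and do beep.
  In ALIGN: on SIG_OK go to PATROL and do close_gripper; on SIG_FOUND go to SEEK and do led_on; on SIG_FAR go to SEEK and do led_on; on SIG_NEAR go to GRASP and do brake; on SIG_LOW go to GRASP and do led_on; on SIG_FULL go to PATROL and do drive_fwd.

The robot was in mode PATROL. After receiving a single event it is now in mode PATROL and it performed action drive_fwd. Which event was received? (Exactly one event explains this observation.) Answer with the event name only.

SIG_FOUND

try SIG_LOW: (PATROL, SIG_LOW) → (ALIGN, led_on)
try SIG_NEAR: (PATROL, SIG_NEAR) → (SEEK, drive_fwd)
try SIG_OK: (PATROL, SIG_OK) → (SEEK, close_gripper)
try SIG_FULL: (PATROL, SIG_FULL) → (GRASP, brake)
try SIG_FOUND: (PATROL, SIG_FOUND) → (PATROL, drive_fwd)  ← matches
try SIG_FAR: (PATROL, SIG_FAR) → (PATROL, brake)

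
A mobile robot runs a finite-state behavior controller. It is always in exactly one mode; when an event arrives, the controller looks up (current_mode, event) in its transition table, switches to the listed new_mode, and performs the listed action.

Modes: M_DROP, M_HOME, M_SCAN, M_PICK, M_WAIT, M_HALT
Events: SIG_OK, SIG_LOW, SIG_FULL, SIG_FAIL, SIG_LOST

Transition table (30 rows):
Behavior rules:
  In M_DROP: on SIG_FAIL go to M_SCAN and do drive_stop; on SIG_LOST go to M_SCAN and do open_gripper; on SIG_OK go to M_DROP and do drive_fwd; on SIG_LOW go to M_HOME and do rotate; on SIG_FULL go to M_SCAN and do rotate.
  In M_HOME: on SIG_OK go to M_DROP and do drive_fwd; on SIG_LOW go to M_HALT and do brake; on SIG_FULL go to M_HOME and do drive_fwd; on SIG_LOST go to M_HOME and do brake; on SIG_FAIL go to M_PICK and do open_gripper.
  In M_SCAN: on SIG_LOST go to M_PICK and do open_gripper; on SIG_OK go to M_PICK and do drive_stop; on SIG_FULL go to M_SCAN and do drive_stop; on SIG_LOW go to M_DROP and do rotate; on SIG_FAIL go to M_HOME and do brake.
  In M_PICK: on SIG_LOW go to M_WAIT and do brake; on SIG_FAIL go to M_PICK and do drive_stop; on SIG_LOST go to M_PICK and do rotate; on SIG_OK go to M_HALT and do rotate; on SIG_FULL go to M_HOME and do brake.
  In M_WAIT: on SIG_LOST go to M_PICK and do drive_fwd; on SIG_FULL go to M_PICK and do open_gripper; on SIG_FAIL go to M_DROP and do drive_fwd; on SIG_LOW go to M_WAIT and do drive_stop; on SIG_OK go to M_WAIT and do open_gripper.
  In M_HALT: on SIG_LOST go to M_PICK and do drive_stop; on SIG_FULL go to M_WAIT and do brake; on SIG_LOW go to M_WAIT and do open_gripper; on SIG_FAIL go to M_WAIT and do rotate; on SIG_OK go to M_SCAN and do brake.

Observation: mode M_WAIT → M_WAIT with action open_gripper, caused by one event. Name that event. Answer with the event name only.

try SIG_OK: (M_WAIT, SIG_OK) → (M_WAIT, open_gripper)  ← matches
try SIG_LOW: (M_WAIT, SIG_LOW) → (M_WAIT, drive_stop)
try SIG_FULL: (M_WAIT, SIG_FULL) → (M_PICK, open_gripper)
try SIG_FAIL: (M_WAIT, SIG_FAIL) → (M_DROP, drive_fwd)
try SIG_LOST: (M_WAIT, SIG_LOST) → (M_PICK, drive_fwd)

SIG_OK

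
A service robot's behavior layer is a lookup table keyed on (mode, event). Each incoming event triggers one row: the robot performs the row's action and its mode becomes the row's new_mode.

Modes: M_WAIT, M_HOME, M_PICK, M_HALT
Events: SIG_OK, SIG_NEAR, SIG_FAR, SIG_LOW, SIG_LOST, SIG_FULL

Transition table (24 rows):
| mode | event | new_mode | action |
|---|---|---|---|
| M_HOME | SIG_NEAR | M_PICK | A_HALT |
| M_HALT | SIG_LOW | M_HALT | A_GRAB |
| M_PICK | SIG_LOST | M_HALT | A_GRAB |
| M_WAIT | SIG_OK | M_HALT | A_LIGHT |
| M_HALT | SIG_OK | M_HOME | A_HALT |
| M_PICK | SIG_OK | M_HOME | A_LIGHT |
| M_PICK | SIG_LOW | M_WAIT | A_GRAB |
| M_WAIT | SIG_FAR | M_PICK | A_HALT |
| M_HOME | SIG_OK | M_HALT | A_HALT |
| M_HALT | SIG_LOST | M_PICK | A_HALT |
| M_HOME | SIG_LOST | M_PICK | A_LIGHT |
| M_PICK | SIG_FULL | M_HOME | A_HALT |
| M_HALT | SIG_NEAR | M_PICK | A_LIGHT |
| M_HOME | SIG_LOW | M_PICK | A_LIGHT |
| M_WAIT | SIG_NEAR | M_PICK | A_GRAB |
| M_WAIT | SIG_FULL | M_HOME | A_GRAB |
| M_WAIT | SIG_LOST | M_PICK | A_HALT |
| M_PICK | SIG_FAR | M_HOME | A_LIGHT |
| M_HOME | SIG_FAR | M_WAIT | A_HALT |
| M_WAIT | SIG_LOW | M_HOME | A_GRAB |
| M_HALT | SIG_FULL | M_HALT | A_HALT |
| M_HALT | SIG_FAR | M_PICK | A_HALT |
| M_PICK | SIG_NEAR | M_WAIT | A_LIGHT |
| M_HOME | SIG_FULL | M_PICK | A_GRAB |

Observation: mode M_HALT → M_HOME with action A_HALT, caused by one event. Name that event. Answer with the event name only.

try SIG_OK: (M_HALT, SIG_OK) → (M_HOME, A_HALT)  ← matches
try SIG_NEAR: (M_HALT, SIG_NEAR) → (M_PICK, A_LIGHT)
try SIG_FAR: (M_HALT, SIG_FAR) → (M_PICK, A_HALT)
try SIG_LOW: (M_HALT, SIG_LOW) → (M_HALT, A_GRAB)
try SIG_LOST: (M_HALT, SIG_LOST) → (M_PICK, A_HALT)
try SIG_FULL: (M_HALT, SIG_FULL) → (M_HALT, A_HALT)

SIG_OK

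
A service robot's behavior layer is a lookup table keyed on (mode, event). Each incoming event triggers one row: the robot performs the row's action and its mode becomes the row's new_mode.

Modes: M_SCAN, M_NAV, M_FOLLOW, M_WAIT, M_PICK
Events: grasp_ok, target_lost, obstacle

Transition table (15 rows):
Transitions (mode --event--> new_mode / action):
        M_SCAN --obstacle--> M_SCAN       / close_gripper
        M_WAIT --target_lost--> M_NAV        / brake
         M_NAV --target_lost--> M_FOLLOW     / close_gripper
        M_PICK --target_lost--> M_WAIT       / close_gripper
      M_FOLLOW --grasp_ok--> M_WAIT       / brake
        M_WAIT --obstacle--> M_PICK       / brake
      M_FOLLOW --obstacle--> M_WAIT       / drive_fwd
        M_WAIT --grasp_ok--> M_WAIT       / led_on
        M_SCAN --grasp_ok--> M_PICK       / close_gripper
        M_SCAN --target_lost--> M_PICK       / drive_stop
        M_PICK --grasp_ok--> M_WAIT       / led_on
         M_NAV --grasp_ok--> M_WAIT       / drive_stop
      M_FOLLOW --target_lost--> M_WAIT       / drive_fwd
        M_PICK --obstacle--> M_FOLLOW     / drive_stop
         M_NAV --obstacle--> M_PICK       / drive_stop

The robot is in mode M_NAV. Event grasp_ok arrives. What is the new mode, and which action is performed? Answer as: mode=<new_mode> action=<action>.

mode=M_WAIT action=drive_stop

current mode = M_NAV; filter table to that mode:
  (M_NAV, target_lost) → (M_FOLLOW, close_gripper)
  (M_NAV, grasp_ok) → (M_WAIT, drive_stop)  ← event matches
  (M_NAV, obstacle) → (M_PICK, drive_stop)
event = grasp_ok selects (M_WAIT, drive_stop)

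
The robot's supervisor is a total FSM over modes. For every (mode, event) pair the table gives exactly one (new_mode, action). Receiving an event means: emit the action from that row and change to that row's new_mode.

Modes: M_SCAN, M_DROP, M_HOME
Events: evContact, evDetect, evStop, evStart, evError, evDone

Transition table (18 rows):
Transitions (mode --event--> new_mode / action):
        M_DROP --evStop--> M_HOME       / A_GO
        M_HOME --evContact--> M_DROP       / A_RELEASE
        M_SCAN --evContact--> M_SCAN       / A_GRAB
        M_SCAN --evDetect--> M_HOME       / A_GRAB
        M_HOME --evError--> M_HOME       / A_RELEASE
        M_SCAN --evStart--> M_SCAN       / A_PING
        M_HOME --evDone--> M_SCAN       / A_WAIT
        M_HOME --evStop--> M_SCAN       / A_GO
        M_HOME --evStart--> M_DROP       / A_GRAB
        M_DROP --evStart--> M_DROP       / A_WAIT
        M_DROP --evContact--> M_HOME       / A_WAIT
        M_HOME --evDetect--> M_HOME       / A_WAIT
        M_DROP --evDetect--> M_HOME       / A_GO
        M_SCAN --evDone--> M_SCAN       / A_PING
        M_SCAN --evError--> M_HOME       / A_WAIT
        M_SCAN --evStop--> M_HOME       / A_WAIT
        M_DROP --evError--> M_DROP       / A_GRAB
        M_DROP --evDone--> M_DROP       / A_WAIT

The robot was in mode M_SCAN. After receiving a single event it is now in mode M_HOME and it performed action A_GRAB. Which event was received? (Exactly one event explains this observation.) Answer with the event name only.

evDetect

try evContact: (M_SCAN, evContact) → (M_SCAN, A_GRAB)
try evDetect: (M_SCAN, evDetect) → (M_HOME, A_GRAB)  ← matches
try evStop: (M_SCAN, evStop) → (M_HOME, A_WAIT)
try evStart: (M_SCAN, evStart) → (M_SCAN, A_PING)
try evError: (M_SCAN, evError) → (M_HOME, A_WAIT)
try evDone: (M_SCAN, evDone) → (M_SCAN, A_PING)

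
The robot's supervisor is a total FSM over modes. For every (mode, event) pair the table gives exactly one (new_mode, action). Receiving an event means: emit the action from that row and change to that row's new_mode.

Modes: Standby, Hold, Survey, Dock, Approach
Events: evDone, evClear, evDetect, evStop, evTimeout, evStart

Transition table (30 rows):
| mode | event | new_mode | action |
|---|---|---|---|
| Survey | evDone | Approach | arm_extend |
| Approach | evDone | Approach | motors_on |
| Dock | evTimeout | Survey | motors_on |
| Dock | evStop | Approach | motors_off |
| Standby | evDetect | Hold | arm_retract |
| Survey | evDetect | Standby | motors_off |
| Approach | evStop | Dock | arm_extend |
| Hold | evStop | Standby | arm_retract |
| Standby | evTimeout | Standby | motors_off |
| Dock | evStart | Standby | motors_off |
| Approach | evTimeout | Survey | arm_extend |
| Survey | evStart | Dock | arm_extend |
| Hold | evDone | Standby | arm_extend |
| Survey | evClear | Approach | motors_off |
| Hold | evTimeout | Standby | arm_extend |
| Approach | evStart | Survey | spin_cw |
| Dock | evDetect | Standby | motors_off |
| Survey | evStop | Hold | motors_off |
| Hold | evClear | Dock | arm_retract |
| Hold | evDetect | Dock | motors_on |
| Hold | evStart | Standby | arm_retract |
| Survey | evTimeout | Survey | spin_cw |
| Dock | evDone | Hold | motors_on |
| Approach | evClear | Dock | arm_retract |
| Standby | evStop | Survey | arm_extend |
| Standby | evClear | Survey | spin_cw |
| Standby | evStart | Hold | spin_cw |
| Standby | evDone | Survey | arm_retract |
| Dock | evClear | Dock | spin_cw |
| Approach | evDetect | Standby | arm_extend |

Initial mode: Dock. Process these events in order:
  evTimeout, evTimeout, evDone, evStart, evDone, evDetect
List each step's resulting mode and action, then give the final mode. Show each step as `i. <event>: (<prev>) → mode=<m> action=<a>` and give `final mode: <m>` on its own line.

1. evTimeout: (Dock) → mode=Survey action=motors_on
2. evTimeout: (Survey) → mode=Survey action=spin_cw
3. evDone: (Survey) → mode=Approach action=arm_extend
4. evStart: (Approach) → mode=Survey action=spin_cw
5. evDone: (Survey) → mode=Approach action=arm_extend
6. evDetect: (Approach) → mode=Standby action=arm_extend

final mode: Standby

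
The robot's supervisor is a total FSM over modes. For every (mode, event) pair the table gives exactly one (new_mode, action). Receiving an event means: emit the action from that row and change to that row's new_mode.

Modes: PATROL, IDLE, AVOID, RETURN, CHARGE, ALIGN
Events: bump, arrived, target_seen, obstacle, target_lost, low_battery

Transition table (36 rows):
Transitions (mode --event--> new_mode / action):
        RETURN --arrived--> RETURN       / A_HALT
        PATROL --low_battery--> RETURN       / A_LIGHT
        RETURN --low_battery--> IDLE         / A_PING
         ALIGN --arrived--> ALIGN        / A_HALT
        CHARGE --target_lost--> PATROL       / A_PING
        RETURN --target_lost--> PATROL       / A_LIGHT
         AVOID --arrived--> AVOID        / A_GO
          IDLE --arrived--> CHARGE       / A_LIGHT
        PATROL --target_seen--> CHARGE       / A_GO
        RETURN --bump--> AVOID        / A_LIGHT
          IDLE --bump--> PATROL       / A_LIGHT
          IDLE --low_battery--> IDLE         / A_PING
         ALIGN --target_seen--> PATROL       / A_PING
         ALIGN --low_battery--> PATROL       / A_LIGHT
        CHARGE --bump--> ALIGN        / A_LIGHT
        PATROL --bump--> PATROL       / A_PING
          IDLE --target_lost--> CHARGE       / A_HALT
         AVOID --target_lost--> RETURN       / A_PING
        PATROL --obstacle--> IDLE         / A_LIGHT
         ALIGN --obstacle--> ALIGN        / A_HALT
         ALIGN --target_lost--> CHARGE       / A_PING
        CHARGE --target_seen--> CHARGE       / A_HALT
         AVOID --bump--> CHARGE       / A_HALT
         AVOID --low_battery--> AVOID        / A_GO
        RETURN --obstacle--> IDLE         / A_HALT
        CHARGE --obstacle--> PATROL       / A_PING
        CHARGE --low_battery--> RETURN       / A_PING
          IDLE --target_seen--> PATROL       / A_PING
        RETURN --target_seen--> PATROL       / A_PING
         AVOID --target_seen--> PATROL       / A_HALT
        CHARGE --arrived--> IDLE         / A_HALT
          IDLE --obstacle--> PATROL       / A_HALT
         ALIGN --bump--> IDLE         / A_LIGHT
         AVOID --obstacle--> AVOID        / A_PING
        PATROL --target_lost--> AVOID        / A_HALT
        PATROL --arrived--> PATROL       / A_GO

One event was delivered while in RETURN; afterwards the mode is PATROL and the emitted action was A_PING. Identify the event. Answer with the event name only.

try bump: (RETURN, bump) → (AVOID, A_LIGHT)
try arrived: (RETURN, arrived) → (RETURN, A_HALT)
try target_seen: (RETURN, target_seen) → (PATROL, A_PING)  ← matches
try obstacle: (RETURN, obstacle) → (IDLE, A_HALT)
try target_lost: (RETURN, target_lost) → (PATROL, A_LIGHT)
try low_battery: (RETURN, low_battery) → (IDLE, A_PING)

target_seen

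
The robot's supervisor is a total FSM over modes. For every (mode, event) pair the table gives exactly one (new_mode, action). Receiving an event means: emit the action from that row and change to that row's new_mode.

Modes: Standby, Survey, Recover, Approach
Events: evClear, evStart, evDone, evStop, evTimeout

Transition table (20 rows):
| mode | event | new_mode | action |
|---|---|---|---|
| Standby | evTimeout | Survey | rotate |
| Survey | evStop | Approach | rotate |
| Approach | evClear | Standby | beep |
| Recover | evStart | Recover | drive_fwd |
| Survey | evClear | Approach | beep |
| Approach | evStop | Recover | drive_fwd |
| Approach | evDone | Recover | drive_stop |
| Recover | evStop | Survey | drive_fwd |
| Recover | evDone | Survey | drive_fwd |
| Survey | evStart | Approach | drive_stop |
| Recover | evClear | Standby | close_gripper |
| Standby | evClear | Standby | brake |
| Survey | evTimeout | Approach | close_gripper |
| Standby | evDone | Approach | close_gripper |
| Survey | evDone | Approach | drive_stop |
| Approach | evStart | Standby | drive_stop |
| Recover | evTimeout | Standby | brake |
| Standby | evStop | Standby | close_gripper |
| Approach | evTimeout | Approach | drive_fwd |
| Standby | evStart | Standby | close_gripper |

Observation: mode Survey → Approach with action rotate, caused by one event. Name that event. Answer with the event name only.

evStop

try evClear: (Survey, evClear) → (Approach, beep)
try evStart: (Survey, evStart) → (Approach, drive_stop)
try evDone: (Survey, evDone) → (Approach, drive_stop)
try evStop: (Survey, evStop) → (Approach, rotate)  ← matches
try evTimeout: (Survey, evTimeout) → (Approach, close_gripper)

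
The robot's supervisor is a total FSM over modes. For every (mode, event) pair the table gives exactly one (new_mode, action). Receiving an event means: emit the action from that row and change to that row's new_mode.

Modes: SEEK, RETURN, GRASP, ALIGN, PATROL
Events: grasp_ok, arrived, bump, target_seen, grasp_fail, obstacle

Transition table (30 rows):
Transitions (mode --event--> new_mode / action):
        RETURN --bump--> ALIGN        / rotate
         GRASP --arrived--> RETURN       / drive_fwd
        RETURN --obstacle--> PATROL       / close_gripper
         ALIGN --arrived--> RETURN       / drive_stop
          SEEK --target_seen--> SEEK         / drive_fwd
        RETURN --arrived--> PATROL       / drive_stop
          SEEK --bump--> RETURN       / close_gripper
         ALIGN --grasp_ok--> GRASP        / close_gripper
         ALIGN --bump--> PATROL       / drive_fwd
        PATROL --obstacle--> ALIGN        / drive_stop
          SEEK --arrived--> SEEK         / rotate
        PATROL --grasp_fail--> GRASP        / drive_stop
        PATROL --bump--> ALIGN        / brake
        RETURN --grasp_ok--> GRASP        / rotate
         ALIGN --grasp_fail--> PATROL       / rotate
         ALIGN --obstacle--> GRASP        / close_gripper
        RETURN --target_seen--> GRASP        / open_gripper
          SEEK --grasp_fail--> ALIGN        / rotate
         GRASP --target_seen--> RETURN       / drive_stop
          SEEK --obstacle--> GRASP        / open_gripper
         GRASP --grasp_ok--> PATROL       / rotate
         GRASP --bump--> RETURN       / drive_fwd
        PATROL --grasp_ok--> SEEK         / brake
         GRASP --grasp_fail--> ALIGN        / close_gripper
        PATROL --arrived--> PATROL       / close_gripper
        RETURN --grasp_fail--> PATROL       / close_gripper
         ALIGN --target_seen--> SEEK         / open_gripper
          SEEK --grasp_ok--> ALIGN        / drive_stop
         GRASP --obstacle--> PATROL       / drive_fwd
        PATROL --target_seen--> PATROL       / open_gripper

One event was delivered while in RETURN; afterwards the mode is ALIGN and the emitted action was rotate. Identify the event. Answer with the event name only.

try grasp_ok: (RETURN, grasp_ok) → (GRASP, rotate)
try arrived: (RETURN, arrived) → (PATROL, drive_stop)
try bump: (RETURN, bump) → (ALIGN, rotate)  ← matches
try target_seen: (RETURN, target_seen) → (GRASP, open_gripper)
try grasp_fail: (RETURN, grasp_fail) → (PATROL, close_gripper)
try obstacle: (RETURN, obstacle) → (PATROL, close_gripper)

bump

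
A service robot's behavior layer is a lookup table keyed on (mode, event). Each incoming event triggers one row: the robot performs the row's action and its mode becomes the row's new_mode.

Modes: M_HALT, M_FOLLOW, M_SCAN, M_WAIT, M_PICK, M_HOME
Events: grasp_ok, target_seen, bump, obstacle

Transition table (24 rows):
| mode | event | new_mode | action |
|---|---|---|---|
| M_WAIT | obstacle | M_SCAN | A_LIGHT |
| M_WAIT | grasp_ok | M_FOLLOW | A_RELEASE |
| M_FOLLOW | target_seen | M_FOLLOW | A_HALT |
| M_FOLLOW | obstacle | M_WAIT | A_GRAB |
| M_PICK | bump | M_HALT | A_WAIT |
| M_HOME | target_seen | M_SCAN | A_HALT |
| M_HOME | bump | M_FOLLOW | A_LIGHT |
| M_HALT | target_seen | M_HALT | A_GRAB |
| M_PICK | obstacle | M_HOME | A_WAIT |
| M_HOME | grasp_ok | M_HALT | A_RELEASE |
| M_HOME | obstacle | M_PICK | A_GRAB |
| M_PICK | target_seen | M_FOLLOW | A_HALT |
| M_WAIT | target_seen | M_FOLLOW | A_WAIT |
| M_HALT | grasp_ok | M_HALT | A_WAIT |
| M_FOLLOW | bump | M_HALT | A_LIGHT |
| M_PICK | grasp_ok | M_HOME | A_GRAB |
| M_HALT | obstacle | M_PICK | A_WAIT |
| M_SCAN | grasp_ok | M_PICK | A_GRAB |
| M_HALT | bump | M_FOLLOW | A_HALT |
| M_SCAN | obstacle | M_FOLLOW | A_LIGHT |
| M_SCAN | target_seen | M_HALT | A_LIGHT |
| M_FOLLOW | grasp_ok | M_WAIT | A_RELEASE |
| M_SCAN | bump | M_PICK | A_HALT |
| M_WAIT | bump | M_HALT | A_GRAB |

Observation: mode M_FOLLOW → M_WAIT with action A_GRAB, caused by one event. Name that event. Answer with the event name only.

obstacle

try grasp_ok: (M_FOLLOW, grasp_ok) → (M_WAIT, A_RELEASE)
try target_seen: (M_FOLLOW, target_seen) → (M_FOLLOW, A_HALT)
try bump: (M_FOLLOW, bump) → (M_HALT, A_LIGHT)
try obstacle: (M_FOLLOW, obstacle) → (M_WAIT, A_GRAB)  ← matches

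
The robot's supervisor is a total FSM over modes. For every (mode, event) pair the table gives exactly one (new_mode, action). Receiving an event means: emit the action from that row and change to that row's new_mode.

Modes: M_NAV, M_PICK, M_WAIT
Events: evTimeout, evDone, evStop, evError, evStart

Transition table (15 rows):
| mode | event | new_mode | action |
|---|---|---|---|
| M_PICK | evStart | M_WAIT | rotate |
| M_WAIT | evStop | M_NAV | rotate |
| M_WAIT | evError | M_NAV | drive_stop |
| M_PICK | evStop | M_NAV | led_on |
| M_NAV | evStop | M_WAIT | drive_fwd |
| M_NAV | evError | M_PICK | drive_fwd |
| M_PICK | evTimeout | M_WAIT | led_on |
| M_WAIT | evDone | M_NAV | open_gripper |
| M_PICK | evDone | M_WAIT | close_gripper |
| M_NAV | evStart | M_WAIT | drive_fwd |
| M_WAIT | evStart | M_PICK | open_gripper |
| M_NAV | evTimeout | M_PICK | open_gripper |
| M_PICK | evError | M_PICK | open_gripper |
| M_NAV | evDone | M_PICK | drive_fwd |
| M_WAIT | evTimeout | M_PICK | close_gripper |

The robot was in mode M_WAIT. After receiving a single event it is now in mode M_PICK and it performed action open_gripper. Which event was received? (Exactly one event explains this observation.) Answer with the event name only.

try evTimeout: (M_WAIT, evTimeout) → (M_PICK, close_gripper)
try evDone: (M_WAIT, evDone) → (M_NAV, open_gripper)
try evStop: (M_WAIT, evStop) → (M_NAV, rotate)
try evError: (M_WAIT, evError) → (M_NAV, drive_stop)
try evStart: (M_WAIT, evStart) → (M_PICK, open_gripper)  ← matches

evStart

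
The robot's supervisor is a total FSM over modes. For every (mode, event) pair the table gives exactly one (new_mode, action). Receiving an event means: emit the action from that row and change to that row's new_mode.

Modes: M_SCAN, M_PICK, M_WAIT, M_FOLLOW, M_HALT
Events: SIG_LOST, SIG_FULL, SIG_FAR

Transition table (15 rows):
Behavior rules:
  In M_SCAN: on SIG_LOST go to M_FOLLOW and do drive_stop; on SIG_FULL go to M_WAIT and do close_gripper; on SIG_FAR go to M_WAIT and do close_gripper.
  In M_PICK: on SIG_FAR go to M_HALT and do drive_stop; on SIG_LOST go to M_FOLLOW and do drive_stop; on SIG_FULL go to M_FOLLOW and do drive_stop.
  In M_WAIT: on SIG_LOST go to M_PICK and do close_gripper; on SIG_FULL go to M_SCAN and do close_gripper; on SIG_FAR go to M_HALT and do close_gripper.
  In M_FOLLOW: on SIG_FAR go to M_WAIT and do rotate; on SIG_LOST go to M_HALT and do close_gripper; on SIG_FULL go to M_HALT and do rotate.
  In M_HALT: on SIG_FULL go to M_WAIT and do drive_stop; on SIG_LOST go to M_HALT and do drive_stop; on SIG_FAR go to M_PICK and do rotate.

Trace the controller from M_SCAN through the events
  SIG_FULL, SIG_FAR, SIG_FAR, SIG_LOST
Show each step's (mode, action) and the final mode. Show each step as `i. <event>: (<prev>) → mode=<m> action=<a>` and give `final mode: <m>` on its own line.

final mode: M_FOLLOW

1. SIG_FULL: (M_SCAN) → mode=M_WAIT action=close_gripper
2. SIG_FAR: (M_WAIT) → mode=M_HALT action=close_gripper
3. SIG_FAR: (M_HALT) → mode=M_PICK action=rotate
4. SIG_LOST: (M_PICK) → mode=M_FOLLOW action=drive_stop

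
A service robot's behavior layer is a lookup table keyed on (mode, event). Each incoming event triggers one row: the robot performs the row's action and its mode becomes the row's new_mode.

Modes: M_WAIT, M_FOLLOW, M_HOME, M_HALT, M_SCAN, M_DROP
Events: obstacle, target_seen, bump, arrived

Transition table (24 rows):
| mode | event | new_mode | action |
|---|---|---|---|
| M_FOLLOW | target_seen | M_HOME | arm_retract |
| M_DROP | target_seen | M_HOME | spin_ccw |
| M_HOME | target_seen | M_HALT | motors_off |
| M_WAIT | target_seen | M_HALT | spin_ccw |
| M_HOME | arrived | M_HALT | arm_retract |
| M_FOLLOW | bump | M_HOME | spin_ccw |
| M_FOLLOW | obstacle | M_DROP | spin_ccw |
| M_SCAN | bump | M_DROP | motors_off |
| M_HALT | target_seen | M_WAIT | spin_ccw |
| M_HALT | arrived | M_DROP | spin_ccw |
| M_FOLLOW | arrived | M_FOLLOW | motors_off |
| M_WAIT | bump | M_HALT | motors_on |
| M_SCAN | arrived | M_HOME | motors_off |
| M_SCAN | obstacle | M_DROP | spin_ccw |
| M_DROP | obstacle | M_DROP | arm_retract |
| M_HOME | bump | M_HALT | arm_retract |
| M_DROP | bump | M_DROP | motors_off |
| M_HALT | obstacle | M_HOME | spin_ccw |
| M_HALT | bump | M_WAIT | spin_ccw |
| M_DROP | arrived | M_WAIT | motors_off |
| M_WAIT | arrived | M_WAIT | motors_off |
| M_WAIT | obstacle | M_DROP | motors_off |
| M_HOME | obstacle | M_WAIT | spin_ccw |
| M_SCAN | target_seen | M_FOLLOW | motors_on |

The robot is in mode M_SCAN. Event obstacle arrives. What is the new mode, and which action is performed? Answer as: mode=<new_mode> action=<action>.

current mode = M_SCAN; filter table to that mode:
  (M_SCAN, bump) → (M_DROP, motors_off)
  (M_SCAN, arrived) → (M_HOME, motors_off)
  (M_SCAN, obstacle) → (M_DROP, spin_ccw)  ← event matches
  (M_SCAN, target_seen) → (M_FOLLOW, motors_on)
event = obstacle selects (M_DROP, spin_ccw)

mode=M_DROP action=spin_ccw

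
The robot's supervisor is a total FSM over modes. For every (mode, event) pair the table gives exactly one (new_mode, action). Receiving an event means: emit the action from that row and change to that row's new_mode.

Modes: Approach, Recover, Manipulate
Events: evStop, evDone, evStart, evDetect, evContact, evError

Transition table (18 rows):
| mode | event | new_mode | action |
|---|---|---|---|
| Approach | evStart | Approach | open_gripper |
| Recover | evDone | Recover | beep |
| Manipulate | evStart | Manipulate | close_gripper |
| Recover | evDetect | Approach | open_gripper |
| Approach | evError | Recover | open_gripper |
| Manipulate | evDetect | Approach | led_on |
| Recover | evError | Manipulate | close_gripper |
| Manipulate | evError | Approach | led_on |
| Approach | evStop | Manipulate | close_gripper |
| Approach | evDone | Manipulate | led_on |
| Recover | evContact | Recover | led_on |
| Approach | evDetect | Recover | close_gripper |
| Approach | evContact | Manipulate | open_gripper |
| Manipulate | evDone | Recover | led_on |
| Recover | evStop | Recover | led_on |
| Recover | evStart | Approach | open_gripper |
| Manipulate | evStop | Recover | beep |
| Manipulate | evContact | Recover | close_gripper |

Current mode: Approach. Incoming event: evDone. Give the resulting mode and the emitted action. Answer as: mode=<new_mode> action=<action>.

current mode = Approach; filter table to that mode:
  (Approach, evStart) → (Approach, open_gripper)
  (Approach, evError) → (Recover, open_gripper)
  (Approach, evStop) → (Manipulate, close_gripper)
  (Approach, evDone) → (Manipulate, led_on)  ← event matches
  (Approach, evDetect) → (Recover, close_gripper)
  (Approach, evContact) → (Manipulate, open_gripper)
event = evDone selects (Manipulate, led_on)

mode=Manipulate action=led_on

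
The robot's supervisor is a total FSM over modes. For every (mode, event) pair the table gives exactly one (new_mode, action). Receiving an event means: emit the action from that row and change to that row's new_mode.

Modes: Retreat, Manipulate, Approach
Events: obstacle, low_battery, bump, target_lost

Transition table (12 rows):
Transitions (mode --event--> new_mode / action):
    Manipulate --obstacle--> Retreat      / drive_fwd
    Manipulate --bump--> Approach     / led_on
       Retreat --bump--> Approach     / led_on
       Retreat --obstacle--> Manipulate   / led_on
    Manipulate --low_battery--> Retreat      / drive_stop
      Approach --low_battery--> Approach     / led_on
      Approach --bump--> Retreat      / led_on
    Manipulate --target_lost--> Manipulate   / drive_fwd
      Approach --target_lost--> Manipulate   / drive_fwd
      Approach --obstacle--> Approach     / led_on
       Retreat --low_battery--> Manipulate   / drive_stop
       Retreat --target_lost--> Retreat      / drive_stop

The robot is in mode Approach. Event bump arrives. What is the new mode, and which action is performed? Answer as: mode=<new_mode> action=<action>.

current mode = Approach; filter table to that mode:
  (Approach, low_battery) → (Approach, led_on)
  (Approach, bump) → (Retreat, led_on)  ← event matches
  (Approach, target_lost) → (Manipulate, drive_fwd)
  (Approach, obstacle) → (Approach, led_on)
event = bump selects (Retreat, led_on)

mode=Retreat action=led_on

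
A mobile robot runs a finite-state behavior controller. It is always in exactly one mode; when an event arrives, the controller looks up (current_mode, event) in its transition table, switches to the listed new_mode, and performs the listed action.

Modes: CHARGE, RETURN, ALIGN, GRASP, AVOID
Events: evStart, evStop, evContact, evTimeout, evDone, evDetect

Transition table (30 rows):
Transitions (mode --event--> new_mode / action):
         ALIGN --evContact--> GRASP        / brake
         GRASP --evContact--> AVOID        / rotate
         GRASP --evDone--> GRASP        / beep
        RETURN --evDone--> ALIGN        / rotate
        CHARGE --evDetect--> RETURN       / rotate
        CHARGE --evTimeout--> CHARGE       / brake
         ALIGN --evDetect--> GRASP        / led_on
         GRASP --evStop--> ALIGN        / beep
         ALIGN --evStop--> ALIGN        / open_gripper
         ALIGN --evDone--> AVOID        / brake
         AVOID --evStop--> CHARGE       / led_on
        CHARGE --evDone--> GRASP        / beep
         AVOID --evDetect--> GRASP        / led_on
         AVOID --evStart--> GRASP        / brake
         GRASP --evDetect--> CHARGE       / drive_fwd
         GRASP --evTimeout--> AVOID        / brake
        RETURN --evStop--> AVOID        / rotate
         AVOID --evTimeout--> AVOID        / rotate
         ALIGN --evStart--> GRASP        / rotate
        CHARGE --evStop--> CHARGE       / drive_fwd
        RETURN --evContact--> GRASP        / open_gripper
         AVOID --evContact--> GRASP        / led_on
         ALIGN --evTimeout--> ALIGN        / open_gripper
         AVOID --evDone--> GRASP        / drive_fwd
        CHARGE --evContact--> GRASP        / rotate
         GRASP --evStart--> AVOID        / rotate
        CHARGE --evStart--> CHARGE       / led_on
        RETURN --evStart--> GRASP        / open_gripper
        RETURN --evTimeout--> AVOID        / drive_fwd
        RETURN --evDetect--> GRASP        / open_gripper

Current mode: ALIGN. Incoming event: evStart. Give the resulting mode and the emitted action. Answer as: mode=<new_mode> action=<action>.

mode=GRASP action=rotate

current mode = ALIGN; filter table to that mode:
  (ALIGN, evContact) → (GRASP, brake)
  (ALIGN, evDetect) → (GRASP, led_on)
  (ALIGN, evStop) → (ALIGN, open_gripper)
  (ALIGN, evDone) → (AVOID, brake)
  (ALIGN, evStart) → (GRASP, rotate)  ← event matches
  (ALIGN, evTimeout) → (ALIGN, open_gripper)
event = evStart selects (GRASP, rotate)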